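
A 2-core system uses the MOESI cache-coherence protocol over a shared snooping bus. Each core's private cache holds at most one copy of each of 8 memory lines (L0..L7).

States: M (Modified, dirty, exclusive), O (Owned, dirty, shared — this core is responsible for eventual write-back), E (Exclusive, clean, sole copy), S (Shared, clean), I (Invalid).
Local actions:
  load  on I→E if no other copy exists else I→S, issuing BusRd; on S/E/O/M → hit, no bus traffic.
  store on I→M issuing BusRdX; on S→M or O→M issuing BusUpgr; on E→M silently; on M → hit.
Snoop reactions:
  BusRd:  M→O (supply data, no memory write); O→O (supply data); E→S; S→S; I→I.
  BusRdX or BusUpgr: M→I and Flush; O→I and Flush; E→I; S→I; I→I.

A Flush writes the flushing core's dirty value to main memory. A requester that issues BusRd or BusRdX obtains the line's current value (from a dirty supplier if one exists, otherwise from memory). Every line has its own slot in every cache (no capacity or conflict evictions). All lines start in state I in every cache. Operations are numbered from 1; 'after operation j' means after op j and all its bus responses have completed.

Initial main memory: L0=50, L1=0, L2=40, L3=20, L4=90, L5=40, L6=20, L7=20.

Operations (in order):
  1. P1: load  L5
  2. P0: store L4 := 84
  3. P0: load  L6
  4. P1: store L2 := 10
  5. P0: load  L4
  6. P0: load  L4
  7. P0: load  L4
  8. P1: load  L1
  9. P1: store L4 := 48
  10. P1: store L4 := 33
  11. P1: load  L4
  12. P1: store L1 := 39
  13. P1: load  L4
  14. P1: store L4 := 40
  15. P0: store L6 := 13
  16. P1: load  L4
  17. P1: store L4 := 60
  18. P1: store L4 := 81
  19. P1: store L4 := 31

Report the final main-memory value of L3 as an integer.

1. P1: load  L5  bus=[BusRd]  L5: P0=I P1=E  mem[L5]=40
2. P0: store L4 := 84  bus=[BusRdX]  L4: P0=M P1=I  mem[L4]=90
3. P0: load  L6  bus=[BusRd]  L6: P0=E P1=I  mem[L6]=20
4. P1: store L2 := 10  bus=[BusRdX]  L2: P0=I P1=M  mem[L2]=40
5. P0: load  L4  bus=[-]  L4: P0=M P1=I  mem[L4]=90
6. P0: load  L4  bus=[-]  L4: P0=M P1=I  mem[L4]=90
7. P0: load  L4  bus=[-]  L4: P0=M P1=I  mem[L4]=90
8. P1: load  L1  bus=[BusRd]  L1: P0=I P1=E  mem[L1]=0
9. P1: store L4 := 48  bus=[BusRdX,Flush]  L4: P0=I P1=M  mem[L4]=84
10. P1: store L4 := 33  bus=[-]  L4: P0=I P1=M  mem[L4]=84
11. P1: load  L4  bus=[-]  L4: P0=I P1=M  mem[L4]=84
12. P1: store L1 := 39  bus=[-]  L1: P0=I P1=M  mem[L1]=0
13. P1: load  L4  bus=[-]  L4: P0=I P1=M  mem[L4]=84
14. P1: store L4 := 40  bus=[-]  L4: P0=I P1=M  mem[L4]=84
15. P0: store L6 := 13  bus=[-]  L6: P0=M P1=I  mem[L6]=20
16. P1: load  L4  bus=[-]  L4: P0=I P1=M  mem[L4]=84
17. P1: store L4 := 60  bus=[-]  L4: P0=I P1=M  mem[L4]=84
18. P1: store L4 := 81  bus=[-]  L4: P0=I P1=M  mem[L4]=84
19. P1: store L4 := 31  bus=[-]  L4: P0=I P1=M  mem[L4]=84

memory[L3] = 20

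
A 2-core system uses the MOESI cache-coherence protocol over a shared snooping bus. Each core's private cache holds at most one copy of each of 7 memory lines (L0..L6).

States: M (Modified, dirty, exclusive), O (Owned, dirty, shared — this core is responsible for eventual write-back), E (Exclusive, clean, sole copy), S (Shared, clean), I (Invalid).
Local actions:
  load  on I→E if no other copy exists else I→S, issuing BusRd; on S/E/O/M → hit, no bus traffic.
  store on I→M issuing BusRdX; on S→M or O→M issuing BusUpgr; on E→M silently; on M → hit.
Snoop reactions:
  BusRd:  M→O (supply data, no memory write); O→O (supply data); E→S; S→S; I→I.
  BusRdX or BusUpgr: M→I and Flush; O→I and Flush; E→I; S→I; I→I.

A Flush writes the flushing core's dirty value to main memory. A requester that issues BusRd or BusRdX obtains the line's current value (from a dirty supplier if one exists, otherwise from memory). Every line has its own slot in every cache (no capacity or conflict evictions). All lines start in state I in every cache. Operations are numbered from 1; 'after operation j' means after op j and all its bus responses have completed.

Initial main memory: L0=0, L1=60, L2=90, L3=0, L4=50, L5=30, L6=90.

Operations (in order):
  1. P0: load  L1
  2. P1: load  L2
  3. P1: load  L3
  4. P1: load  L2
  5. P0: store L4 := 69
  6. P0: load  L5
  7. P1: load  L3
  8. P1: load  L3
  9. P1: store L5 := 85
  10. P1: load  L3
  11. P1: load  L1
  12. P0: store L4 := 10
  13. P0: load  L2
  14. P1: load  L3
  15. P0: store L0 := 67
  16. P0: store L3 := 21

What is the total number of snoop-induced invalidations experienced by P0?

invalidations = 1

step 1: P0: load  L1  ⟶  EI  (L1)  txn=BusRd  M[L1]=60
step 2: P1: load  L2  ⟶  IE  (L2)  txn=BusRd  M[L2]=90
step 3: P1: load  L3  ⟶  IE  (L3)  txn=BusRd  M[L3]=0
step 4: P1: load  L2  ⟶  IE  (L2)  txn=∅  M[L2]=90
step 5: P0: store L4 := 69  ⟶  MI  (L4)  txn=BusRdX  M[L4]=50
step 6: P0: load  L5  ⟶  EI  (L5)  txn=BusRd  M[L5]=30
step 7: P1: load  L3  ⟶  IE  (L3)  txn=∅  M[L3]=0
step 8: P1: load  L3  ⟶  IE  (L3)  txn=∅  M[L3]=0
step 9: P1: store L5 := 85  ⟶  IM  (L5)  txn=BusRdX  M[L5]=30
step 10: P1: load  L3  ⟶  IE  (L3)  txn=∅  M[L3]=0
step 11: P1: load  L1  ⟶  SS  (L1)  txn=BusRd  M[L1]=60
step 12: P0: store L4 := 10  ⟶  MI  (L4)  txn=∅  M[L4]=50
step 13: P0: load  L2  ⟶  SS  (L2)  txn=BusRd  M[L2]=90
step 14: P1: load  L3  ⟶  IE  (L3)  txn=∅  M[L3]=0
step 15: P0: store L0 := 67  ⟶  MI  (L0)  txn=BusRdX  M[L0]=0
step 16: P0: store L3 := 21  ⟶  MI  (L3)  txn=BusRdX  M[L3]=0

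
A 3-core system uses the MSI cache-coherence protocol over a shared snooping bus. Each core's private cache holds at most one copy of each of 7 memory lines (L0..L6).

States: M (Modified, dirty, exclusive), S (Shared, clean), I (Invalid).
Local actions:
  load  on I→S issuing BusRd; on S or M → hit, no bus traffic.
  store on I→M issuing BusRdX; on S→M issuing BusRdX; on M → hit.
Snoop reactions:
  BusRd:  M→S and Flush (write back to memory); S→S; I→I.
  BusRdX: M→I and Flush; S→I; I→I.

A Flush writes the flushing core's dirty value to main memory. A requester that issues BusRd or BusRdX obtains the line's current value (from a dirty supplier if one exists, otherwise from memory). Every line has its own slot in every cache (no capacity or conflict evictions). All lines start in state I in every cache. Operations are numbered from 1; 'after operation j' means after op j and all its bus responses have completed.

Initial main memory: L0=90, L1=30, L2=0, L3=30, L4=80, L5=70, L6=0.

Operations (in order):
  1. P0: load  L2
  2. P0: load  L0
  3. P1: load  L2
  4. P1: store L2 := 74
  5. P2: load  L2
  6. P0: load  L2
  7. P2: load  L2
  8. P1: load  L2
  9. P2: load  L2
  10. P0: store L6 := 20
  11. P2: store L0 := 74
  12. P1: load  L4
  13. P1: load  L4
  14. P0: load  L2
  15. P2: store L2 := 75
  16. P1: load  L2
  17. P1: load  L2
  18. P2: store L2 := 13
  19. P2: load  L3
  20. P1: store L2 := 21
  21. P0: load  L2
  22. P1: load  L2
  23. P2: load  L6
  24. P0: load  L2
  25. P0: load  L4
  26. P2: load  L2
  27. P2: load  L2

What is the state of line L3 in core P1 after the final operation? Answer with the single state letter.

1. P0: load  L2  bus=[BusRd]  L2: P0=S P1=I P2=I  mem[L2]=0
2. P0: load  L0  bus=[BusRd]  L0: P0=S P1=I P2=I  mem[L0]=90
3. P1: load  L2  bus=[BusRd]  L2: P0=S P1=S P2=I  mem[L2]=0
4. P1: store L2 := 74  bus=[BusRdX]  L2: P0=I P1=M P2=I  mem[L2]=0
5. P2: load  L2  bus=[BusRd,Flush]  L2: P0=I P1=S P2=S  mem[L2]=74
6. P0: load  L2  bus=[BusRd]  L2: P0=S P1=S P2=S  mem[L2]=74
7. P2: load  L2  bus=[-]  L2: P0=S P1=S P2=S  mem[L2]=74
8. P1: load  L2  bus=[-]  L2: P0=S P1=S P2=S  mem[L2]=74
9. P2: load  L2  bus=[-]  L2: P0=S P1=S P2=S  mem[L2]=74
10. P0: store L6 := 20  bus=[BusRdX]  L6: P0=M P1=I P2=I  mem[L6]=0
11. P2: store L0 := 74  bus=[BusRdX]  L0: P0=I P1=I P2=M  mem[L0]=90
12. P1: load  L4  bus=[BusRd]  L4: P0=I P1=S P2=I  mem[L4]=80
13. P1: load  L4  bus=[-]  L4: P0=I P1=S P2=I  mem[L4]=80
14. P0: load  L2  bus=[-]  L2: P0=S P1=S P2=S  mem[L2]=74
15. P2: store L2 := 75  bus=[BusRdX]  L2: P0=I P1=I P2=M  mem[L2]=74
16. P1: load  L2  bus=[BusRd,Flush]  L2: P0=I P1=S P2=S  mem[L2]=75
17. P1: load  L2  bus=[-]  L2: P0=I P1=S P2=S  mem[L2]=75
18. P2: store L2 := 13  bus=[BusRdX]  L2: P0=I P1=I P2=M  mem[L2]=75
19. P2: load  L3  bus=[BusRd]  L3: P0=I P1=I P2=S  mem[L3]=30
20. P1: store L2 := 21  bus=[BusRdX,Flush]  L2: P0=I P1=M P2=I  mem[L2]=13
21. P0: load  L2  bus=[BusRd,Flush]  L2: P0=S P1=S P2=I  mem[L2]=21
22. P1: load  L2  bus=[-]  L2: P0=S P1=S P2=I  mem[L2]=21
23. P2: load  L6  bus=[BusRd,Flush]  L6: P0=S P1=I P2=S  mem[L6]=20
24. P0: load  L2  bus=[-]  L2: P0=S P1=S P2=I  mem[L2]=21
25. P0: load  L4  bus=[BusRd]  L4: P0=S P1=S P2=I  mem[L4]=80
26. P2: load  L2  bus=[BusRd]  L2: P0=S P1=S P2=S  mem[L2]=21
27. P2: load  L2  bus=[-]  L2: P0=S P1=S P2=S  mem[L2]=21

state = I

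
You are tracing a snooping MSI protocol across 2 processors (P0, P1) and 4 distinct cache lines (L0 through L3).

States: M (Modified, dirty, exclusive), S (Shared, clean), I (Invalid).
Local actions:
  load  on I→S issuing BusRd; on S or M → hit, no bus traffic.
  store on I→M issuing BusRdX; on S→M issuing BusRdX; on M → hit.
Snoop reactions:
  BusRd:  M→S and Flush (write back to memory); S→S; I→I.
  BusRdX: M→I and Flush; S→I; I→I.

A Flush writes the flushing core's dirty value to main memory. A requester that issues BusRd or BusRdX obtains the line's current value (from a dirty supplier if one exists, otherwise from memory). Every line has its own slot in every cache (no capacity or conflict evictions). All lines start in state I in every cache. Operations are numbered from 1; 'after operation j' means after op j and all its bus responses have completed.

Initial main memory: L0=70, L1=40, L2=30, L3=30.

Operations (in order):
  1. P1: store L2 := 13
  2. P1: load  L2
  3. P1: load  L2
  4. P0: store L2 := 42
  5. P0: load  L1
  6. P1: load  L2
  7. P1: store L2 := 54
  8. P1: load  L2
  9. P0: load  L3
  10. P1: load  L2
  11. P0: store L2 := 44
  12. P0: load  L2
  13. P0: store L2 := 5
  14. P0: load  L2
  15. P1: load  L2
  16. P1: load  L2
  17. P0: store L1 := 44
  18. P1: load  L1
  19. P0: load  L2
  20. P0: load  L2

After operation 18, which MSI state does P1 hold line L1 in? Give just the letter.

step 1: P1: store L2 := 13  ⟶  IM  (L2)  txn=BusRdX  M[L2]=30
step 2: P1: load  L2  ⟶  IM  (L2)  txn=∅  M[L2]=30
step 3: P1: load  L2  ⟶  IM  (L2)  txn=∅  M[L2]=30
step 4: P0: store L2 := 42  ⟶  MI  (L2)  txn=BusRdX+Flush  M[L2]=13
step 5: P0: load  L1  ⟶  SI  (L1)  txn=BusRd  M[L1]=40
step 6: P1: load  L2  ⟶  SS  (L2)  txn=BusRd+Flush  M[L2]=42
step 7: P1: store L2 := 54  ⟶  IM  (L2)  txn=BusRdX  M[L2]=42
step 8: P1: load  L2  ⟶  IM  (L2)  txn=∅  M[L2]=42
step 9: P0: load  L3  ⟶  SI  (L3)  txn=BusRd  M[L3]=30
step 10: P1: load  L2  ⟶  IM  (L2)  txn=∅  M[L2]=42
step 11: P0: store L2 := 44  ⟶  MI  (L2)  txn=BusRdX+Flush  M[L2]=54
step 12: P0: load  L2  ⟶  MI  (L2)  txn=∅  M[L2]=54
step 13: P0: store L2 := 5  ⟶  MI  (L2)  txn=∅  M[L2]=54
step 14: P0: load  L2  ⟶  MI  (L2)  txn=∅  M[L2]=54
step 15: P1: load  L2  ⟶  SS  (L2)  txn=BusRd+Flush  M[L2]=5
step 16: P1: load  L2  ⟶  SS  (L2)  txn=∅  M[L2]=5
step 17: P0: store L1 := 44  ⟶  MI  (L1)  txn=BusRdX  M[L1]=40
step 18: P1: load  L1  ⟶  SS  (L1)  txn=BusRd+Flush  M[L1]=44
step 19: P0: load  L2  ⟶  SS  (L2)  txn=∅  M[L2]=5
step 20: P0: load  L2  ⟶  SS  (L2)  txn=∅  M[L2]=5

state = S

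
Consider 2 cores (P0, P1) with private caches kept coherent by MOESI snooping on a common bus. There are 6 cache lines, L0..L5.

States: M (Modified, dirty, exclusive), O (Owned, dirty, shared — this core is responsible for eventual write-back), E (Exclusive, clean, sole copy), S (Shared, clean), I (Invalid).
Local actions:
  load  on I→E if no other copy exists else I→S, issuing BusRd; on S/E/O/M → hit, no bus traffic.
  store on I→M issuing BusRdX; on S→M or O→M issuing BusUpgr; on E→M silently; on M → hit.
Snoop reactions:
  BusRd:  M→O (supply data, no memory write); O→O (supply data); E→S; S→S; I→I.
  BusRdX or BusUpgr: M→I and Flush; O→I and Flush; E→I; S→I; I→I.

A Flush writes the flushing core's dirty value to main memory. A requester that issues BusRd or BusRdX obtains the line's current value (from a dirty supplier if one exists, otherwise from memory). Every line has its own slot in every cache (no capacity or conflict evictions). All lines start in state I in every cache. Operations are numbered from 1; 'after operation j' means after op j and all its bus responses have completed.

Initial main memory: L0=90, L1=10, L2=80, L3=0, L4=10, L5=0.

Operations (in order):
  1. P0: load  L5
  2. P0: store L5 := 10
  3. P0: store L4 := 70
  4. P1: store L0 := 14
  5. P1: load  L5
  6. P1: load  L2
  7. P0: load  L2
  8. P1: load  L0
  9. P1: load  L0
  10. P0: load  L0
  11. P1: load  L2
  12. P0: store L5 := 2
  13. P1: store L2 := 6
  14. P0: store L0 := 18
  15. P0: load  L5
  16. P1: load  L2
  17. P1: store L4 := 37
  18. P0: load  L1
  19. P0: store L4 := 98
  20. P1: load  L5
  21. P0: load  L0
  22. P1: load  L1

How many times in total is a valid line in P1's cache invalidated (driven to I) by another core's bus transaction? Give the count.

invalidations = 3

[1] P0: load  L5 | P0:E(0), P1:I | bus: BusRd
[2] P0: store L5 := 10 | P0:M(10), P1:I | bus: none
[3] P0: store L4 := 70 | P0:M(70), P1:I | bus: BusRdX
[4] P1: store L0 := 14 | P0:I, P1:M(14) | bus: BusRdX
[5] P1: load  L5 | P0:O(10), P1:S(10) | bus: BusRd
[6] P1: load  L2 | P0:I, P1:E(80) | bus: BusRd
[7] P0: load  L2 | P0:S(80), P1:S(80) | bus: BusRd
[8] P1: load  L0 | P0:I, P1:M(14) | bus: none
[9] P1: load  L0 | P0:I, P1:M(14) | bus: none
[10] P0: load  L0 | P0:S(14), P1:O(14) | bus: BusRd
[11] P1: load  L2 | P0:S(80), P1:S(80) | bus: none
[12] P0: store L5 := 2 | P0:M(2), P1:I | bus: BusUpgr
[13] P1: store L2 := 6 | P0:I, P1:M(6) | bus: BusUpgr
[14] P0: store L0 := 18 | P0:M(18), P1:I | bus: BusUpgr,Flush
[15] P0: load  L5 | P0:M(2), P1:I | bus: none
[16] P1: load  L2 | P0:I, P1:M(6) | bus: none
[17] P1: store L4 := 37 | P0:I, P1:M(37) | bus: BusRdX,Flush
[18] P0: load  L1 | P0:E(10), P1:I | bus: BusRd
[19] P0: store L4 := 98 | P0:M(98), P1:I | bus: BusRdX,Flush
[20] P1: load  L5 | P0:O(2), P1:S(2) | bus: BusRd
[21] P0: load  L0 | P0:M(18), P1:I | bus: none
[22] P1: load  L1 | P0:S(10), P1:S(10) | bus: BusRd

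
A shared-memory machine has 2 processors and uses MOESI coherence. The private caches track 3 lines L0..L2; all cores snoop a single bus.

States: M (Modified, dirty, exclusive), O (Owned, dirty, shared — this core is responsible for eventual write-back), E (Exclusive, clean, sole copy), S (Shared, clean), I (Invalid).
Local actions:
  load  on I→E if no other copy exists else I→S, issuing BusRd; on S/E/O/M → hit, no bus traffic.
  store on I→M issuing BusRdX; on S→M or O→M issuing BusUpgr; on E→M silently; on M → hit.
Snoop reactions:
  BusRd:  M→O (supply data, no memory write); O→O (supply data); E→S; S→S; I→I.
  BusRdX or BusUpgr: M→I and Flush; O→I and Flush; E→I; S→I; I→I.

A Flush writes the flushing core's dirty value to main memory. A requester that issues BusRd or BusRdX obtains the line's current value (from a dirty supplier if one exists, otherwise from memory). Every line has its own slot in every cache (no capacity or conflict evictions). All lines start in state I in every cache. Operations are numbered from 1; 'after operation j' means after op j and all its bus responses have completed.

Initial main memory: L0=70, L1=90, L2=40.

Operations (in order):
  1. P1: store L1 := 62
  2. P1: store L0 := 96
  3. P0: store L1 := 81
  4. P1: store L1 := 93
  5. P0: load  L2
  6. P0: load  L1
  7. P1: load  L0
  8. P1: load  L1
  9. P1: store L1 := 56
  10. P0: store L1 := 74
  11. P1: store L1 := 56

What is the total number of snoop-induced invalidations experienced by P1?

[1] P1: store L1 := 62 | P0:I, P1:M(62) | bus: BusRdX
[2] P1: store L0 := 96 | P0:I, P1:M(96) | bus: BusRdX
[3] P0: store L1 := 81 | P0:M(81), P1:I | bus: BusRdX,Flush
[4] P1: store L1 := 93 | P0:I, P1:M(93) | bus: BusRdX,Flush
[5] P0: load  L2 | P0:E(40), P1:I | bus: BusRd
[6] P0: load  L1 | P0:S(93), P1:O(93) | bus: BusRd
[7] P1: load  L0 | P0:I, P1:M(96) | bus: none
[8] P1: load  L1 | P0:S(93), P1:O(93) | bus: none
[9] P1: store L1 := 56 | P0:I, P1:M(56) | bus: BusUpgr
[10] P0: store L1 := 74 | P0:M(74), P1:I | bus: BusRdX,Flush
[11] P1: store L1 := 56 | P0:I, P1:M(56) | bus: BusRdX,Flush

invalidations = 2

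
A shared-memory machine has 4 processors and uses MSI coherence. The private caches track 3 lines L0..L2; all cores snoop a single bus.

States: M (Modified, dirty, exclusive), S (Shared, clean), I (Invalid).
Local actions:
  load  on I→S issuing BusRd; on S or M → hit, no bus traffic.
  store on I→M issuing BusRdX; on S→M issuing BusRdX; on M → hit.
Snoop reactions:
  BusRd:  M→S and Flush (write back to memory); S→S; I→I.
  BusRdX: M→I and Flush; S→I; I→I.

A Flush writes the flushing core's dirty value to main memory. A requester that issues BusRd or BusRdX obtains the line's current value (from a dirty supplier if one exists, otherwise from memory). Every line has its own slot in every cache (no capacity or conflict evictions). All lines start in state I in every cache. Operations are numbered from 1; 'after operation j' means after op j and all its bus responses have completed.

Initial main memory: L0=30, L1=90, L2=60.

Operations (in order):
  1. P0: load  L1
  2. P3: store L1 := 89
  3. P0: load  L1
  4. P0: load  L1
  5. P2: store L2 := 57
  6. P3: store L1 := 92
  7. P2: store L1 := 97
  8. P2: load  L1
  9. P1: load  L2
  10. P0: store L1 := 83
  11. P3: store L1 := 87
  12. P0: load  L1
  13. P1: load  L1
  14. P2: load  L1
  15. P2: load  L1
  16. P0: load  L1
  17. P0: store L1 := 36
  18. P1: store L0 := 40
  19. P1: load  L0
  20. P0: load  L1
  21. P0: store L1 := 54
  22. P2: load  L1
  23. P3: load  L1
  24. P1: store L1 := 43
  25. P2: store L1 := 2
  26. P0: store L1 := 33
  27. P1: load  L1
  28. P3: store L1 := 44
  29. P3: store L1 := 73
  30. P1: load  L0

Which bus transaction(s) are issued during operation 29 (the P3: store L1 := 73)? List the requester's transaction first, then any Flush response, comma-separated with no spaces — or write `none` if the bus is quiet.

1. P0: load  L1  bus=[BusRd]  L1: P0=S P1=I P2=I P3=I  mem[L1]=90
2. P3: store L1 := 89  bus=[BusRdX]  L1: P0=I P1=I P2=I P3=M  mem[L1]=90
3. P0: load  L1  bus=[BusRd,Flush]  L1: P0=S P1=I P2=I P3=S  mem[L1]=89
4. P0: load  L1  bus=[-]  L1: P0=S P1=I P2=I P3=S  mem[L1]=89
5. P2: store L2 := 57  bus=[BusRdX]  L2: P0=I P1=I P2=M P3=I  mem[L2]=60
6. P3: store L1 := 92  bus=[BusRdX]  L1: P0=I P1=I P2=I P3=M  mem[L1]=89
7. P2: store L1 := 97  bus=[BusRdX,Flush]  L1: P0=I P1=I P2=M P3=I  mem[L1]=92
8. P2: load  L1  bus=[-]  L1: P0=I P1=I P2=M P3=I  mem[L1]=92
9. P1: load  L2  bus=[BusRd,Flush]  L2: P0=I P1=S P2=S P3=I  mem[L2]=57
10. P0: store L1 := 83  bus=[BusRdX,Flush]  L1: P0=M P1=I P2=I P3=I  mem[L1]=97
11. P3: store L1 := 87  bus=[BusRdX,Flush]  L1: P0=I P1=I P2=I P3=M  mem[L1]=83
12. P0: load  L1  bus=[BusRd,Flush]  L1: P0=S P1=I P2=I P3=S  mem[L1]=87
13. P1: load  L1  bus=[BusRd]  L1: P0=S P1=S P2=I P3=S  mem[L1]=87
14. P2: load  L1  bus=[BusRd]  L1: P0=S P1=S P2=S P3=S  mem[L1]=87
15. P2: load  L1  bus=[-]  L1: P0=S P1=S P2=S P3=S  mem[L1]=87
16. P0: load  L1  bus=[-]  L1: P0=S P1=S P2=S P3=S  mem[L1]=87
17. P0: store L1 := 36  bus=[BusRdX]  L1: P0=M P1=I P2=I P3=I  mem[L1]=87
18. P1: store L0 := 40  bus=[BusRdX]  L0: P0=I P1=M P2=I P3=I  mem[L0]=30
19. P1: load  L0  bus=[-]  L0: P0=I P1=M P2=I P3=I  mem[L0]=30
20. P0: load  L1  bus=[-]  L1: P0=M P1=I P2=I P3=I  mem[L1]=87
21. P0: store L1 := 54  bus=[-]  L1: P0=M P1=I P2=I P3=I  mem[L1]=87
22. P2: load  L1  bus=[BusRd,Flush]  L1: P0=S P1=I P2=S P3=I  mem[L1]=54
23. P3: load  L1  bus=[BusRd]  L1: P0=S P1=I P2=S P3=S  mem[L1]=54
24. P1: store L1 := 43  bus=[BusRdX]  L1: P0=I P1=M P2=I P3=I  mem[L1]=54
25. P2: store L1 := 2  bus=[BusRdX,Flush]  L1: P0=I P1=I P2=M P3=I  mem[L1]=43
26. P0: store L1 := 33  bus=[BusRdX,Flush]  L1: P0=M P1=I P2=I P3=I  mem[L1]=2
27. P1: load  L1  bus=[BusRd,Flush]  L1: P0=S P1=S P2=I P3=I  mem[L1]=33
28. P3: store L1 := 44  bus=[BusRdX]  L1: P0=I P1=I P2=I P3=M  mem[L1]=33
29. P3: store L1 := 73  bus=[-]  L1: P0=I P1=I P2=I P3=M  mem[L1]=33
30. P1: load  L0  bus=[-]  L0: P0=I P1=M P2=I P3=I  mem[L0]=30

bus = none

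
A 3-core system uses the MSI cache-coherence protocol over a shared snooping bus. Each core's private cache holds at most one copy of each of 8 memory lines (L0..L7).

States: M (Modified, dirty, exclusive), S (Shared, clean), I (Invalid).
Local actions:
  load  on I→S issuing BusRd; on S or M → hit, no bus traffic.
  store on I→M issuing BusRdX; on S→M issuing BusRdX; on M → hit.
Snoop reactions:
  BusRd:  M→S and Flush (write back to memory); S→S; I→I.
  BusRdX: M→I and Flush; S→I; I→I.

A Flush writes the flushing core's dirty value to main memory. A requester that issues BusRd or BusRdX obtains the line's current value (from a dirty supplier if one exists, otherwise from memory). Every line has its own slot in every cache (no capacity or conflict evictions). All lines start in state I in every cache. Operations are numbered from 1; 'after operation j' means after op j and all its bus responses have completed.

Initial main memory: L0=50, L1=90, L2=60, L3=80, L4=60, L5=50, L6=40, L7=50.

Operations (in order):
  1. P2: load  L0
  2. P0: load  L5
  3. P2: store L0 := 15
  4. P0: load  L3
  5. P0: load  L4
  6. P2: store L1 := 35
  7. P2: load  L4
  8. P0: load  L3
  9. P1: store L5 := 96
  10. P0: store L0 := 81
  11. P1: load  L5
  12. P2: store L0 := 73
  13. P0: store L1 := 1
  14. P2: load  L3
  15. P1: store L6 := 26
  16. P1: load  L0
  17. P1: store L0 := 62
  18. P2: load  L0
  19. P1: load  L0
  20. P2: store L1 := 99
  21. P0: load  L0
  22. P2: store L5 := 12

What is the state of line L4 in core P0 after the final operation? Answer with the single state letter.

state = S

  op1 P2: load  L0 → I/I/S on L0; bus BusRd; mem=50
  op2 P0: load  L5 → S/I/I on L5; bus BusRd; mem=50
  op3 P2: store L0 := 15 → I/I/M on L0; bus BusRdX; mem=50
  op4 P0: load  L3 → S/I/I on L3; bus BusRd; mem=80
  op5 P0: load  L4 → S/I/I on L4; bus BusRd; mem=60
  op6 P2: store L1 := 35 → I/I/M on L1; bus BusRdX; mem=90
  op7 P2: load  L4 → S/I/S on L4; bus BusRd; mem=60
  op8 P0: load  L3 → S/I/I on L3; bus (none); mem=80
  op9 P1: store L5 := 96 → I/M/I on L5; bus BusRdX; mem=50
  op10 P0: store L0 := 81 → M/I/I on L0; bus BusRdX Flush; mem=15
  op11 P1: load  L5 → I/M/I on L5; bus (none); mem=50
  op12 P2: store L0 := 73 → I/I/M on L0; bus BusRdX Flush; mem=81
  op13 P0: store L1 := 1 → M/I/I on L1; bus BusRdX Flush; mem=35
  op14 P2: load  L3 → S/I/S on L3; bus BusRd; mem=80
  op15 P1: store L6 := 26 → I/M/I on L6; bus BusRdX; mem=40
  op16 P1: load  L0 → I/S/S on L0; bus BusRd Flush; mem=73
  op17 P1: store L0 := 62 → I/M/I on L0; bus BusRdX; mem=73
  op18 P2: load  L0 → I/S/S on L0; bus BusRd Flush; mem=62
  op19 P1: load  L0 → I/S/S on L0; bus (none); mem=62
  op20 P2: store L1 := 99 → I/I/M on L1; bus BusRdX Flush; mem=1
  op21 P0: load  L0 → S/S/S on L0; bus BusRd; mem=62
  op22 P2: store L5 := 12 → I/I/M on L5; bus BusRdX Flush; mem=96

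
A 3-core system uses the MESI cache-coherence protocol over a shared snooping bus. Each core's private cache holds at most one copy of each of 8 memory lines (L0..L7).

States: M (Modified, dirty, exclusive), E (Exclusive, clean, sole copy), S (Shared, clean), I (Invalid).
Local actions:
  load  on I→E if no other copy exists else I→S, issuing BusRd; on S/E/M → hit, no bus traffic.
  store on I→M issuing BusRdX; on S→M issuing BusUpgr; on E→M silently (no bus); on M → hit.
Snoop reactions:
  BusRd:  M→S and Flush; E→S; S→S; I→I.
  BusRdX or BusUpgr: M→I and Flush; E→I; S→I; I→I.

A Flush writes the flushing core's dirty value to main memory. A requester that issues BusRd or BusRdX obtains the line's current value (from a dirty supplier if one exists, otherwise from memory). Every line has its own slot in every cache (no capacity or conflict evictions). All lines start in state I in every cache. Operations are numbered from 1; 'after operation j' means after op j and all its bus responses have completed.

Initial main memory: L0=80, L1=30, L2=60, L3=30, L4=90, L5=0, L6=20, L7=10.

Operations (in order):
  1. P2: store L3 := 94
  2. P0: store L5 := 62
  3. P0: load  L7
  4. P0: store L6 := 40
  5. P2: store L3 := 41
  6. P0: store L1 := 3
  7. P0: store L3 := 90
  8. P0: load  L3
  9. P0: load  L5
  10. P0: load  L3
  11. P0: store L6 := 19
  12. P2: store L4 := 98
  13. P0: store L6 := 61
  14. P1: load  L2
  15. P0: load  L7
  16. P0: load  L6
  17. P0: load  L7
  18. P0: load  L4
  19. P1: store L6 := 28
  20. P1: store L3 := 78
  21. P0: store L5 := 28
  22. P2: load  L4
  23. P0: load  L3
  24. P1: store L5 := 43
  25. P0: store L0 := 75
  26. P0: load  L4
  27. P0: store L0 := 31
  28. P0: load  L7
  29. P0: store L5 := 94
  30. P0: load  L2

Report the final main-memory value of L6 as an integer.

  op1 P2: store L3 := 94 → I/I/M on L3; bus BusRdX; mem=30
  op2 P0: store L5 := 62 → M/I/I on L5; bus BusRdX; mem=0
  op3 P0: load  L7 → E/I/I on L7; bus BusRd; mem=10
  op4 P0: store L6 := 40 → M/I/I on L6; bus BusRdX; mem=20
  op5 P2: store L3 := 41 → I/I/M on L3; bus (none); mem=30
  op6 P0: store L1 := 3 → M/I/I on L1; bus BusRdX; mem=30
  op7 P0: store L3 := 90 → M/I/I on L3; bus BusRdX Flush; mem=41
  op8 P0: load  L3 → M/I/I on L3; bus (none); mem=41
  op9 P0: load  L5 → M/I/I on L5; bus (none); mem=0
  op10 P0: load  L3 → M/I/I on L3; bus (none); mem=41
  op11 P0: store L6 := 19 → M/I/I on L6; bus (none); mem=20
  op12 P2: store L4 := 98 → I/I/M on L4; bus BusRdX; mem=90
  op13 P0: store L6 := 61 → M/I/I on L6; bus (none); mem=20
  op14 P1: load  L2 → I/E/I on L2; bus BusRd; mem=60
  op15 P0: load  L7 → E/I/I on L7; bus (none); mem=10
  op16 P0: load  L6 → M/I/I on L6; bus (none); mem=20
  op17 P0: load  L7 → E/I/I on L7; bus (none); mem=10
  op18 P0: load  L4 → S/I/S on L4; bus BusRd Flush; mem=98
  op19 P1: store L6 := 28 → I/M/I on L6; bus BusRdX Flush; mem=61
  op20 P1: store L3 := 78 → I/M/I on L3; bus BusRdX Flush; mem=90
  op21 P0: store L5 := 28 → M/I/I on L5; bus (none); mem=0
  op22 P2: load  L4 → S/I/S on L4; bus (none); mem=98
  op23 P0: load  L3 → S/S/I on L3; bus BusRd Flush; mem=78
  op24 P1: store L5 := 43 → I/M/I on L5; bus BusRdX Flush; mem=28
  op25 P0: store L0 := 75 → M/I/I on L0; bus BusRdX; mem=80
  op26 P0: load  L4 → S/I/S on L4; bus (none); mem=98
  op27 P0: store L0 := 31 → M/I/I on L0; bus (none); mem=80
  op28 P0: load  L7 → E/I/I on L7; bus (none); mem=10
  op29 P0: store L5 := 94 → M/I/I on L5; bus BusRdX Flush; mem=43
  op30 P0: load  L2 → S/S/I on L2; bus BusRd; mem=60

memory[L6] = 61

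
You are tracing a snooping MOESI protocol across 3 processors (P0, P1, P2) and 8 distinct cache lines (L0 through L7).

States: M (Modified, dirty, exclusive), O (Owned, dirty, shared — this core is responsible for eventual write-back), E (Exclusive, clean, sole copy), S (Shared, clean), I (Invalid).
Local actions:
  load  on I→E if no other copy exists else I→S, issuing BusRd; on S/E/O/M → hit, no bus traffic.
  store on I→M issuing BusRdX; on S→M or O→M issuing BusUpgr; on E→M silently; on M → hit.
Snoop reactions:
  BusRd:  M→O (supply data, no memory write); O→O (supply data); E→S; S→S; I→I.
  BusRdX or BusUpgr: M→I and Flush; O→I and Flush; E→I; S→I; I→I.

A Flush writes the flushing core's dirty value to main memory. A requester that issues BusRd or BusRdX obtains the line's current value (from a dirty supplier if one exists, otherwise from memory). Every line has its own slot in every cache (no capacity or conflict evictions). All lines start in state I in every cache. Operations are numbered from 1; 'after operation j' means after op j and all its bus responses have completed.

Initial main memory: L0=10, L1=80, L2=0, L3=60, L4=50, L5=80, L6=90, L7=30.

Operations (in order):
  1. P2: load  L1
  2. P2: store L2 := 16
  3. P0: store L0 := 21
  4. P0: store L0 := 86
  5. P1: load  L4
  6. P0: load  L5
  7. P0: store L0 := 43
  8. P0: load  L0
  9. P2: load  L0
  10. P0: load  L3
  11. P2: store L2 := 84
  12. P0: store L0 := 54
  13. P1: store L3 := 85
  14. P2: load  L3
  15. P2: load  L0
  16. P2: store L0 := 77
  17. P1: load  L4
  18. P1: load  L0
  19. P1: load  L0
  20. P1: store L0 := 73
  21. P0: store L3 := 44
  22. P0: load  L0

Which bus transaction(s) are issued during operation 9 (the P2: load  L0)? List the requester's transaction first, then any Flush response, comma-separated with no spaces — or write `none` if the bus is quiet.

step 1: P2: load  L1  ⟶  IIE  (L1)  txn=BusRd  M[L1]=80
step 2: P2: store L2 := 16  ⟶  IIM  (L2)  txn=BusRdX  M[L2]=0
step 3: P0: store L0 := 21  ⟶  MII  (L0)  txn=BusRdX  M[L0]=10
step 4: P0: store L0 := 86  ⟶  MII  (L0)  txn=∅  M[L0]=10
step 5: P1: load  L4  ⟶  IEI  (L4)  txn=BusRd  M[L4]=50
step 6: P0: load  L5  ⟶  EII  (L5)  txn=BusRd  M[L5]=80
step 7: P0: store L0 := 43  ⟶  MII  (L0)  txn=∅  M[L0]=10
step 8: P0: load  L0  ⟶  MII  (L0)  txn=∅  M[L0]=10
step 9: P2: load  L0  ⟶  OIS  (L0)  txn=BusRd  M[L0]=10
step 10: P0: load  L3  ⟶  EII  (L3)  txn=BusRd  M[L3]=60
step 11: P2: store L2 := 84  ⟶  IIM  (L2)  txn=∅  M[L2]=0
step 12: P0: store L0 := 54  ⟶  MII  (L0)  txn=BusUpgr  M[L0]=10
step 13: P1: store L3 := 85  ⟶  IMI  (L3)  txn=BusRdX  M[L3]=60
step 14: P2: load  L3  ⟶  IOS  (L3)  txn=BusRd  M[L3]=60
step 15: P2: load  L0  ⟶  OIS  (L0)  txn=BusRd  M[L0]=10
step 16: P2: store L0 := 77  ⟶  IIM  (L0)  txn=BusUpgr+Flush  M[L0]=54
step 17: P1: load  L4  ⟶  IEI  (L4)  txn=∅  M[L4]=50
step 18: P1: load  L0  ⟶  ISO  (L0)  txn=BusRd  M[L0]=54
step 19: P1: load  L0  ⟶  ISO  (L0)  txn=∅  M[L0]=54
step 20: P1: store L0 := 73  ⟶  IMI  (L0)  txn=BusUpgr+Flush  M[L0]=77
step 21: P0: store L3 := 44  ⟶  MII  (L3)  txn=BusRdX+Flush  M[L3]=85
step 22: P0: load  L0  ⟶  SOI  (L0)  txn=BusRd  M[L0]=77

bus = BusRd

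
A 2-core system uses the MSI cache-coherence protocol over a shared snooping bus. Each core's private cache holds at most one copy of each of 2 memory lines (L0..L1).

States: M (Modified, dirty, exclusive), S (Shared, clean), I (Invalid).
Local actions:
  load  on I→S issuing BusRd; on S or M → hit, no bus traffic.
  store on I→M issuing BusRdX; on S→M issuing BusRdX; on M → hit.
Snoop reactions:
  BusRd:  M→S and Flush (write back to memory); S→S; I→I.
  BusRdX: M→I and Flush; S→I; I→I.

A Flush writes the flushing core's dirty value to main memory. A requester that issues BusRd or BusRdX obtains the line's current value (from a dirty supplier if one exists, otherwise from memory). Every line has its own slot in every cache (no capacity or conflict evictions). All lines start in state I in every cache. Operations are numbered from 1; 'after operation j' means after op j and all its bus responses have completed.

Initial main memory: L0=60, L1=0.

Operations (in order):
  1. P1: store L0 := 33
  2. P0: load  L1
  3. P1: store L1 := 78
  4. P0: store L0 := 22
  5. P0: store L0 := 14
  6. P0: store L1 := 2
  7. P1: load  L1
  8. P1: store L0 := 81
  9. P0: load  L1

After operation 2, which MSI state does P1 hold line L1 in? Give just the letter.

state = I

  op1 P1: store L0 := 33 → I/M on L0; bus BusRdX; mem=60
  op2 P0: load  L1 → S/I on L1; bus BusRd; mem=0
  op3 P1: store L1 := 78 → I/M on L1; bus BusRdX; mem=0
  op4 P0: store L0 := 22 → M/I on L0; bus BusRdX Flush; mem=33
  op5 P0: store L0 := 14 → M/I on L0; bus (none); mem=33
  op6 P0: store L1 := 2 → M/I on L1; bus BusRdX Flush; mem=78
  op7 P1: load  L1 → S/S on L1; bus BusRd Flush; mem=2
  op8 P1: store L0 := 81 → I/M on L0; bus BusRdX Flush; mem=14
  op9 P0: load  L1 → S/S on L1; bus (none); mem=2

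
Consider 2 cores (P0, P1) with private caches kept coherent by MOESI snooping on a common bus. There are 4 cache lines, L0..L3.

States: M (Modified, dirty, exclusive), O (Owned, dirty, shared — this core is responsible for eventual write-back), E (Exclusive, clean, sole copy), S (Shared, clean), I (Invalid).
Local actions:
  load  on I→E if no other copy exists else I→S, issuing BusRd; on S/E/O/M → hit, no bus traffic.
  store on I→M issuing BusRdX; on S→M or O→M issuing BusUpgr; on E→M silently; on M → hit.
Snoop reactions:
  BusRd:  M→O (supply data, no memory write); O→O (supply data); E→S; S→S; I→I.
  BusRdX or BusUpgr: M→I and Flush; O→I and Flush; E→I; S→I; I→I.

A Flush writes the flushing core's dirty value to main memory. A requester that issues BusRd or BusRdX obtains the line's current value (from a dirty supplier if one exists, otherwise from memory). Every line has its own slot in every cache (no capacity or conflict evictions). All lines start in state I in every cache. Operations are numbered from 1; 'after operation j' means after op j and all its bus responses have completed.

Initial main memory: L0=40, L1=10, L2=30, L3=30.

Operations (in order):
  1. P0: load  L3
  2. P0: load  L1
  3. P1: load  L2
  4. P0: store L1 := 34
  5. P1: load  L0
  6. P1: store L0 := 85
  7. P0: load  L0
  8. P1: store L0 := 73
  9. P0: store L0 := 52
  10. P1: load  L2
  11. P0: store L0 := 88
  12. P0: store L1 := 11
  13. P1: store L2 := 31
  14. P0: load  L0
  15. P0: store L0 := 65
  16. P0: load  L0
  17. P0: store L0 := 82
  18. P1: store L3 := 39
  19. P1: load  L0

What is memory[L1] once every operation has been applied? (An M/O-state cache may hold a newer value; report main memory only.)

[1] P0: load  L3 | P0:E(30), P1:I | bus: BusRd
[2] P0: load  L1 | P0:E(10), P1:I | bus: BusRd
[3] P1: load  L2 | P0:I, P1:E(30) | bus: BusRd
[4] P0: store L1 := 34 | P0:M(34), P1:I | bus: none
[5] P1: load  L0 | P0:I, P1:E(40) | bus: BusRd
[6] P1: store L0 := 85 | P0:I, P1:M(85) | bus: none
[7] P0: load  L0 | P0:S(85), P1:O(85) | bus: BusRd
[8] P1: store L0 := 73 | P0:I, P1:M(73) | bus: BusUpgr
[9] P0: store L0 := 52 | P0:M(52), P1:I | bus: BusRdX,Flush
[10] P1: load  L2 | P0:I, P1:E(30) | bus: none
[11] P0: store L0 := 88 | P0:M(88), P1:I | bus: none
[12] P0: store L1 := 11 | P0:M(11), P1:I | bus: none
[13] P1: store L2 := 31 | P0:I, P1:M(31) | bus: none
[14] P0: load  L0 | P0:M(88), P1:I | bus: none
[15] P0: store L0 := 65 | P0:M(65), P1:I | bus: none
[16] P0: load  L0 | P0:M(65), P1:I | bus: none
[17] P0: store L0 := 82 | P0:M(82), P1:I | bus: none
[18] P1: store L3 := 39 | P0:I, P1:M(39) | bus: BusRdX
[19] P1: load  L0 | P0:O(82), P1:S(82) | bus: BusRd

memory[L1] = 10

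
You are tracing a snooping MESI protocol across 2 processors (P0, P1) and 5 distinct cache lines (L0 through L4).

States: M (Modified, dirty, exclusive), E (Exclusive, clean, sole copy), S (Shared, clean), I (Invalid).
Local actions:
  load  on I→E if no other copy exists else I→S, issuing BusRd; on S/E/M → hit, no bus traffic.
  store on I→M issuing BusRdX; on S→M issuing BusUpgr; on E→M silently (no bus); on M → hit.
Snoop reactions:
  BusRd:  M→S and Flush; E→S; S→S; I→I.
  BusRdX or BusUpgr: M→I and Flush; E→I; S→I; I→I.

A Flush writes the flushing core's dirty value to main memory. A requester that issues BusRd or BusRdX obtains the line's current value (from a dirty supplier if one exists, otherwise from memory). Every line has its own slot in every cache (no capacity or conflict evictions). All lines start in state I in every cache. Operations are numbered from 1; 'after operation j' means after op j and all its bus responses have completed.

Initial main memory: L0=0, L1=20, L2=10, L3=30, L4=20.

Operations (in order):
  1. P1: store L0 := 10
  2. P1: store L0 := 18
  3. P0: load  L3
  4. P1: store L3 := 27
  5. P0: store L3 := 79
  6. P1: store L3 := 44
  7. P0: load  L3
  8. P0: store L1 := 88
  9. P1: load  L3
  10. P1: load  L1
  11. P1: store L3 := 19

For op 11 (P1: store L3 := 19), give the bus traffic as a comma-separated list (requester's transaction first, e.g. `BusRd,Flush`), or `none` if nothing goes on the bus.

  op1 P1: store L0 := 10 → I/M on L0; bus BusRdX; mem=0
  op2 P1: store L0 := 18 → I/M on L0; bus (none); mem=0
  op3 P0: load  L3 → E/I on L3; bus BusRd; mem=30
  op4 P1: store L3 := 27 → I/M on L3; bus BusRdX; mem=30
  op5 P0: store L3 := 79 → M/I on L3; bus BusRdX Flush; mem=27
  op6 P1: store L3 := 44 → I/M on L3; bus BusRdX Flush; mem=79
  op7 P0: load  L3 → S/S on L3; bus BusRd Flush; mem=44
  op8 P0: store L1 := 88 → M/I on L1; bus BusRdX; mem=20
  op9 P1: load  L3 → S/S on L3; bus (none); mem=44
  op10 P1: load  L1 → S/S on L1; bus BusRd Flush; mem=88
  op11 P1: store L3 := 19 → I/M on L3; bus BusUpgr; mem=44

bus = BusUpgr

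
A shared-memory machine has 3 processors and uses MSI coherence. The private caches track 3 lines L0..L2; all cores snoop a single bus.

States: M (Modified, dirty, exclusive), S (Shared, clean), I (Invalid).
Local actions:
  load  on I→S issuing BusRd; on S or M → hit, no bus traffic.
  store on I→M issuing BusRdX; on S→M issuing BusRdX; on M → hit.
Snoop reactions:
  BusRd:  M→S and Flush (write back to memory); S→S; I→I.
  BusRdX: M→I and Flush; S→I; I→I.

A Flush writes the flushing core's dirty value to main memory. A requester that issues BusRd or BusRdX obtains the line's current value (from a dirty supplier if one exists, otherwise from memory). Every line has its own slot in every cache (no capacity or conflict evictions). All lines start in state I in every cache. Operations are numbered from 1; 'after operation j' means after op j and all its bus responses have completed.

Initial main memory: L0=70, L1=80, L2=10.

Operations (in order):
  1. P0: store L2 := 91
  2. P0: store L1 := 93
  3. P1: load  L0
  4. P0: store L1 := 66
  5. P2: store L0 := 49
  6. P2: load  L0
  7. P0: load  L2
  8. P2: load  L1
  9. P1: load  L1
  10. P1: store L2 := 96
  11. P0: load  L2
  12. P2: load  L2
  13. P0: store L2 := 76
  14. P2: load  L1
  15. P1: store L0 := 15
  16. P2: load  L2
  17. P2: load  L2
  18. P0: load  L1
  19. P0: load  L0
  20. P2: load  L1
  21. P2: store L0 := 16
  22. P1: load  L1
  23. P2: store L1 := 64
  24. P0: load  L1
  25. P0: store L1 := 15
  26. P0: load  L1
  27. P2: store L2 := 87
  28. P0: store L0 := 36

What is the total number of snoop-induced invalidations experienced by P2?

invalidations = 4

step 1: P0: store L2 := 91  ⟶  MII  (L2)  txn=BusRdX  M[L2]=10
step 2: P0: store L1 := 93  ⟶  MII  (L1)  txn=BusRdX  M[L1]=80
step 3: P1: load  L0  ⟶  ISI  (L0)  txn=BusRd  M[L0]=70
step 4: P0: store L1 := 66  ⟶  MII  (L1)  txn=∅  M[L1]=80
step 5: P2: store L0 := 49  ⟶  IIM  (L0)  txn=BusRdX  M[L0]=70
step 6: P2: load  L0  ⟶  IIM  (L0)  txn=∅  M[L0]=70
step 7: P0: load  L2  ⟶  MII  (L2)  txn=∅  M[L2]=10
step 8: P2: load  L1  ⟶  SIS  (L1)  txn=BusRd+Flush  M[L1]=66
step 9: P1: load  L1  ⟶  SSS  (L1)  txn=BusRd  M[L1]=66
step 10: P1: store L2 := 96  ⟶  IMI  (L2)  txn=BusRdX+Flush  M[L2]=91
step 11: P0: load  L2  ⟶  SSI  (L2)  txn=BusRd+Flush  M[L2]=96
step 12: P2: load  L2  ⟶  SSS  (L2)  txn=BusRd  M[L2]=96
step 13: P0: store L2 := 76  ⟶  MII  (L2)  txn=BusRdX  M[L2]=96
step 14: P2: load  L1  ⟶  SSS  (L1)  txn=∅  M[L1]=66
step 15: P1: store L0 := 15  ⟶  IMI  (L0)  txn=BusRdX+Flush  M[L0]=49
step 16: P2: load  L2  ⟶  SIS  (L2)  txn=BusRd+Flush  M[L2]=76
step 17: P2: load  L2  ⟶  SIS  (L2)  txn=∅  M[L2]=76
step 18: P0: load  L1  ⟶  SSS  (L1)  txn=∅  M[L1]=66
step 19: P0: load  L0  ⟶  SSI  (L0)  txn=BusRd+Flush  M[L0]=15
step 20: P2: load  L1  ⟶  SSS  (L1)  txn=∅  M[L1]=66
step 21: P2: store L0 := 16  ⟶  IIM  (L0)  txn=BusRdX  M[L0]=15
step 22: P1: load  L1  ⟶  SSS  (L1)  txn=∅  M[L1]=66
step 23: P2: store L1 := 64  ⟶  IIM  (L1)  txn=BusRdX  M[L1]=66
step 24: P0: load  L1  ⟶  SIS  (L1)  txn=BusRd+Flush  M[L1]=64
step 25: P0: store L1 := 15  ⟶  MII  (L1)  txn=BusRdX  M[L1]=64
step 26: P0: load  L1  ⟶  MII  (L1)  txn=∅  M[L1]=64
step 27: P2: store L2 := 87  ⟶  IIM  (L2)  txn=BusRdX  M[L2]=76
step 28: P0: store L0 := 36  ⟶  MII  (L0)  txn=BusRdX+Flush  M[L0]=16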